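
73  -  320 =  -247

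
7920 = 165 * 48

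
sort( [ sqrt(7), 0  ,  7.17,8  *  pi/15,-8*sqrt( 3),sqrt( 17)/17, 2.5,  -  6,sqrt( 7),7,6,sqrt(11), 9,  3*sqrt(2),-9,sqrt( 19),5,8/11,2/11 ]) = [ - 8*sqrt(3),-9, - 6,0, 2/11,sqrt( 17 ) /17,8/11, 8 * pi/15,2.5,sqrt( 7 ),sqrt(7),sqrt( 11),3*sqrt( 2 ),sqrt( 19), 5,6, 7, 7.17, 9 ] 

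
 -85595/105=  - 816+17/21 = -815.19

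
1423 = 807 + 616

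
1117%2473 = 1117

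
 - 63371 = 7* (  -  9053) 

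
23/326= 23/326=0.07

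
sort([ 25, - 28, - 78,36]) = [  -  78,-28,25, 36]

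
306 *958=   293148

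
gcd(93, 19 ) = 1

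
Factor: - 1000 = -2^3 * 5^3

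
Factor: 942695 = 5^1 * 13^1*14503^1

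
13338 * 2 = 26676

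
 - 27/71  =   - 1 + 44/71=- 0.38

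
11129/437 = 11129/437= 25.47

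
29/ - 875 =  - 29/875 = -0.03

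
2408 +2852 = 5260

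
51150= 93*550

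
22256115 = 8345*2667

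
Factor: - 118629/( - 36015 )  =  807/245 = 3^1 * 5^( - 1 )*7^( - 2)*269^1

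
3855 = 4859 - 1004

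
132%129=3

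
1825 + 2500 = 4325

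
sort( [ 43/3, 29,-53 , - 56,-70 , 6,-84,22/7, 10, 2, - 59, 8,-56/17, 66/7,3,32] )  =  [ - 84 , - 70, - 59, - 56, -53 , -56/17,2, 3  ,  22/7,6,  8,66/7 , 10,43/3,29,32] 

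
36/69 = 12/23 = 0.52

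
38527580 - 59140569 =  - 20612989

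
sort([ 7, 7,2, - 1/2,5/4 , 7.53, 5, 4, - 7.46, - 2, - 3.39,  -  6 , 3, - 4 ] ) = [ - 7.46,-6, - 4,-3.39, - 2, - 1/2, 5/4, 2,3, 4 , 5, 7, 7, 7.53]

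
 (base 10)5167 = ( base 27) 72A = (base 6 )35531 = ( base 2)1010000101111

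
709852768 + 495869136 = 1205721904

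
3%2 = 1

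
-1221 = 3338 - 4559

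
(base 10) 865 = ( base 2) 1101100001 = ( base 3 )1012001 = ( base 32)R1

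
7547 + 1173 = 8720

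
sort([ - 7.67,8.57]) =[ - 7.67, 8.57]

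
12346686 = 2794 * 4419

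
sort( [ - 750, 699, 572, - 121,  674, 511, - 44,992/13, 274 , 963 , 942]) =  [- 750, - 121, -44, 992/13,274,  511, 572, 674, 699, 942 , 963 ]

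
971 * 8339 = 8097169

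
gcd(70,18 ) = 2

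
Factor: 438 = 2^1*3^1*73^1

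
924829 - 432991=491838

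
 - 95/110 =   -  1 + 3/22 = - 0.86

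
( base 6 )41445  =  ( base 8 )12705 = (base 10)5573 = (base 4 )1113011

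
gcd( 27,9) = 9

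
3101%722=213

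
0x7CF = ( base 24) 3b7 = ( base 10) 1999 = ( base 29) 2AR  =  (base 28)2FB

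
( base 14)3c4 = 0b1011111000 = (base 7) 2134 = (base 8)1370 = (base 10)760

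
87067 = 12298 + 74769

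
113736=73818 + 39918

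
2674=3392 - 718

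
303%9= 6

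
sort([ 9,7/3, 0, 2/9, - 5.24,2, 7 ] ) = [ - 5.24,0, 2/9,2,7/3,7,9]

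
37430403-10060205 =27370198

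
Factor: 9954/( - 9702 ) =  - 79/77 = -7^ ( - 1)*11^( - 1)*79^1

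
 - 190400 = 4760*( - 40 )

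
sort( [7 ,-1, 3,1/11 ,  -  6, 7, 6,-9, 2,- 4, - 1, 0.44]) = [ - 9,-6,-4,-1,  -  1, 1/11, 0.44,  2,3, 6, 7, 7] 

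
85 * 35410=3009850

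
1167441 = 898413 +269028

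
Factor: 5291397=3^2 * 587933^1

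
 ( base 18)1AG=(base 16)208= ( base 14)292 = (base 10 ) 520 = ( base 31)go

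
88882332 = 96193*924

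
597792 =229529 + 368263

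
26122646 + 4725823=30848469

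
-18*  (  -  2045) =36810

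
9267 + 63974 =73241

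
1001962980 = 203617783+798345197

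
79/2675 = 79/2675 = 0.03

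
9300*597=5552100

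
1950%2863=1950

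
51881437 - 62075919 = -10194482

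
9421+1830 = 11251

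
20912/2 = 10456 = 10456.00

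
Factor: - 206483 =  - 206483^1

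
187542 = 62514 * 3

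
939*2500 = 2347500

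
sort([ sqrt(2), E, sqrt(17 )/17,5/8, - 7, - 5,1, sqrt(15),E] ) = [ - 7, - 5,sqrt(  17)/17,5/8,1,  sqrt( 2 ),E,E, sqrt ( 15 ) ]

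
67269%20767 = 4968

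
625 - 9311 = -8686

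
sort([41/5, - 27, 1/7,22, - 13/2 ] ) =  [ - 27, - 13/2 , 1/7, 41/5,  22]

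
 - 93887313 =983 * ( - 95511) 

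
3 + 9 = 12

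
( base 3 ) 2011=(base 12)4a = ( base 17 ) 37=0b111010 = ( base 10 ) 58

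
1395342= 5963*234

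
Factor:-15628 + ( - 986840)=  - 1002468 = - 2^2*3^1*139^1 * 601^1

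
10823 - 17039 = - 6216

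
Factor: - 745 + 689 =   -  56 = - 2^3*7^1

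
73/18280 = 73/18280 = 0.00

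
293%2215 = 293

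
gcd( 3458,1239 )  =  7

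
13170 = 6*2195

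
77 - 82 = -5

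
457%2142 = 457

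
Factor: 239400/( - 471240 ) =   -  95/187  =  -5^1*11^( - 1 )*17^(-1)*19^1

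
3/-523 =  -3/523 = -0.01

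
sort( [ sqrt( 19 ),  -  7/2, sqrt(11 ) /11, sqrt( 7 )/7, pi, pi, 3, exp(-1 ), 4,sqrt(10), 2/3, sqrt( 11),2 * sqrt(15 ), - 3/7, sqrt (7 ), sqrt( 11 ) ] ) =[ - 7/2, - 3/7, sqrt( 11) /11, exp( - 1 ), sqrt(7 )/7,2/3, sqrt( 7 ),  3,pi,  pi,sqrt(10 ), sqrt( 11 ), sqrt(11), 4, sqrt(19 ),2*sqrt(15)] 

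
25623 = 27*949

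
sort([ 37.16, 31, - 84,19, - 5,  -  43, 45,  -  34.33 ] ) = [ - 84,-43, - 34.33,-5,19, 31, 37.16, 45]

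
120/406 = 60/203 =0.30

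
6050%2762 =526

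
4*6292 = 25168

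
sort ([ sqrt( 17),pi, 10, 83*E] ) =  [ pi,sqrt(17),10 , 83*E ]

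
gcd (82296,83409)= 3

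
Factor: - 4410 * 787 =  - 3470670= -  2^1*3^2*5^1*7^2*787^1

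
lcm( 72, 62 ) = 2232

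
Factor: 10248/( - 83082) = - 28/227= - 2^2*7^1*227^( - 1 ) 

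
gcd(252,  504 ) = 252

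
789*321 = 253269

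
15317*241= 3691397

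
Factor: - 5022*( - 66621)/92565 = 37174518/10285 = 2^1*3^3*5^(-1)*11^ ( - 2)*17^( - 1)*31^1*53^1*419^1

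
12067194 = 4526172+7541022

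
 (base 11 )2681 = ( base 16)D95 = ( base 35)2TC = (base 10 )3477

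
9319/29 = 321  +  10/29 = 321.34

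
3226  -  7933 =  - 4707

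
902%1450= 902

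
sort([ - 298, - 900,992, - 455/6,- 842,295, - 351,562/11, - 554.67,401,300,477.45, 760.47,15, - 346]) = [ - 900, - 842, - 554.67, - 351, - 346,  -  298,-455/6, 15,562/11, 295, 300,401 , 477.45, 760.47, 992 ]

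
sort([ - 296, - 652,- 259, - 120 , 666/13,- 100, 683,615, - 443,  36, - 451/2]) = [  -  652,  -  443, - 296, - 259, - 451/2, - 120, - 100, 36,666/13,615,683]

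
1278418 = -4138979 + 5417397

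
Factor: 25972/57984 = 43/96 = 2^( - 5)*3^( -1) * 43^1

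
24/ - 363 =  - 8/121 = - 0.07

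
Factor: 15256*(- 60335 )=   -  2^3*5^1*11^1*1097^1*1907^1 = -920470760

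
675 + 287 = 962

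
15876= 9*1764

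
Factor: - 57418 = -2^1*19^1*1511^1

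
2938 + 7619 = 10557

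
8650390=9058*955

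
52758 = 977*54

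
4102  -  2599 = 1503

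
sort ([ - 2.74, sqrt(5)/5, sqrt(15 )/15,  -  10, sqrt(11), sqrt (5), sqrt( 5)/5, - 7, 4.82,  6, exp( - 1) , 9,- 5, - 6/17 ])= [ - 10,-7, - 5, - 2.74,  -  6/17,sqrt (15)/15,exp( -1), sqrt(5 ) /5 , sqrt( 5)/5,sqrt( 5), sqrt(11), 4.82, 6,9 ] 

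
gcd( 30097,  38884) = 1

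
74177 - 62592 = 11585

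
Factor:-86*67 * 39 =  - 224718 = -2^1*3^1*13^1*43^1*67^1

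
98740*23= 2271020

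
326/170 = 1 + 78/85 = 1.92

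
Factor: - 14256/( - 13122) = 2^3*3^( - 4)*11^1=88/81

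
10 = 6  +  4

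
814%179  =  98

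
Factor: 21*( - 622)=  -  13062 = - 2^1*3^1 *7^1*311^1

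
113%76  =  37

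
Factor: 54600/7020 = 2^1 * 3^( - 2) * 5^1*7^1 = 70/9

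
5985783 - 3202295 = 2783488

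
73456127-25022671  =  48433456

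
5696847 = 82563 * 69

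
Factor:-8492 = -2^2*11^1*193^1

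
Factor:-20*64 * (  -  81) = 103680 = 2^8*3^4 * 5^1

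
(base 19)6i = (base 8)204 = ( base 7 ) 246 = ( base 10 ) 132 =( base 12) b0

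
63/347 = 63/347 = 0.18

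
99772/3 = 99772/3 = 33257.33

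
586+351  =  937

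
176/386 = 88/193 =0.46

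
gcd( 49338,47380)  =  2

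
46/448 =23/224  =  0.10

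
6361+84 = 6445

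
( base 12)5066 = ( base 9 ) 12856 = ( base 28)b3a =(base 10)8718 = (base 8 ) 21016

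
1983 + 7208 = 9191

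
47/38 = 47/38= 1.24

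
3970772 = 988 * 4019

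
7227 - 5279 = 1948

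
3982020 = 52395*76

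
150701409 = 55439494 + 95261915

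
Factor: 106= 2^1*53^1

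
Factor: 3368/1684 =2^1=2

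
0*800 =0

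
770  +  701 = 1471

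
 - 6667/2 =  - 6667/2  =  - 3333.50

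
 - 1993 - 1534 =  - 3527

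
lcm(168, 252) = 504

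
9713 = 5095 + 4618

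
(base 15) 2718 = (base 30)988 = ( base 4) 2002130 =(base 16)209c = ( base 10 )8348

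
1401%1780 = 1401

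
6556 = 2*3278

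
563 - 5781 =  - 5218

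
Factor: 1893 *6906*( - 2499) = -2^1 * 3^3 * 7^2*17^1*631^1 *1151^1=- 32669571942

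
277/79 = 277/79= 3.51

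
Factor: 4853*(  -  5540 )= - 26885620 = - 2^2*5^1*23^1*211^1 * 277^1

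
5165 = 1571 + 3594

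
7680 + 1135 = 8815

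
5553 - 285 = 5268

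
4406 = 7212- 2806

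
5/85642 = 5/85642=0.00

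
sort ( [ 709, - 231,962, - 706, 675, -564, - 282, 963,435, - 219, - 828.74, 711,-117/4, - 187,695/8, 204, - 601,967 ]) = [ - 828.74 , -706, - 601, - 564, - 282, - 231, - 219 , - 187, - 117/4, 695/8,204, 435 , 675, 709, 711, 962, 963, 967]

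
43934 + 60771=104705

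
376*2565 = 964440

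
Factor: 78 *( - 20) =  - 1560 = - 2^3*3^1 * 5^1 * 13^1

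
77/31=2+15/31 =2.48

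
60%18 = 6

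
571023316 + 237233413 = 808256729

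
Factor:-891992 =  - 2^3*43^1*2593^1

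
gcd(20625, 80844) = 3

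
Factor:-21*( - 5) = 105 = 3^1*5^1*7^1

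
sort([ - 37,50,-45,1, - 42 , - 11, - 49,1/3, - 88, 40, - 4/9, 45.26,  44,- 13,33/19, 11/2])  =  [ - 88,-49,-45,  -  42, - 37, - 13, - 11, - 4/9,1/3, 1,33/19,11/2 , 40 , 44, 45.26, 50 ]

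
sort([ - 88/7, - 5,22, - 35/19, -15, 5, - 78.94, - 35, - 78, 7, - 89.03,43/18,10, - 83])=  [ - 89.03, - 83, -78.94, - 78,-35 , - 15,-88/7, - 5, - 35/19,  43/18, 5,7, 10,22]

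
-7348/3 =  - 2450 + 2/3  =  -2449.33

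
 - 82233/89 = - 82233/89 = - 923.97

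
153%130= 23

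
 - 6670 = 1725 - 8395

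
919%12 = 7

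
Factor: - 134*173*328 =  - 7603696 = -  2^4*41^1*67^1*173^1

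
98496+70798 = 169294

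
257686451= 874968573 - 617282122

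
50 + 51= 101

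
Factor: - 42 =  - 2^1 * 3^1*7^1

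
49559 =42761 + 6798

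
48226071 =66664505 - 18438434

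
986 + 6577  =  7563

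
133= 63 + 70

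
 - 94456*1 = - 94456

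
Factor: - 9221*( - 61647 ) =3^1*9221^1*20549^1 = 568446987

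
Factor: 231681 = 3^1*29^1*2663^1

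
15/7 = 2+ 1/7 = 2.14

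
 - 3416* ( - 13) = 44408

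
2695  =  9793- 7098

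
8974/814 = 11 + 10/407 = 11.02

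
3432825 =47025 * 73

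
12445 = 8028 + 4417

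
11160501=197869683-186709182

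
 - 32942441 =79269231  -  112211672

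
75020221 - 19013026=56007195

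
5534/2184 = 2 + 583/1092  =  2.53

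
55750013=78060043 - 22310030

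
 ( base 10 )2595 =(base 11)1a4a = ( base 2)101000100011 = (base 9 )3503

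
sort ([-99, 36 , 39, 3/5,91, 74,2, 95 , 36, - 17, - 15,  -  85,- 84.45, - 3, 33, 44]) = [ - 99, - 85, - 84.45, - 17, - 15, - 3, 3/5,2,33, 36,36,39,44, 74, 91, 95 ]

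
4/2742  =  2/1371=   0.00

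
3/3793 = 3/3793 =0.00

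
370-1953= - 1583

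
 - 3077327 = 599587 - 3676914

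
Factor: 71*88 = 2^3 *11^1*71^1 =6248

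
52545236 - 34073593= 18471643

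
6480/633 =2160/211 = 10.24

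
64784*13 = 842192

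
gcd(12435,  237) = 3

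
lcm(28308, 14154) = 28308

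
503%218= 67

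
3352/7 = 3352/7 = 478.86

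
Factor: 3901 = 47^1 * 83^1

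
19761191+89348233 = 109109424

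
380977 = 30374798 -29993821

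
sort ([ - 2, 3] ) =[-2,3 ]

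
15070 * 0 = 0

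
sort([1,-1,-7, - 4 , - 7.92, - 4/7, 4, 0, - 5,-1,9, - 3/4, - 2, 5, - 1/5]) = [ - 7.92, - 7, - 5, - 4,-2 , - 1, - 1,  -  3/4, - 4/7, - 1/5, 0, 1, 4,5,9 ]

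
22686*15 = 340290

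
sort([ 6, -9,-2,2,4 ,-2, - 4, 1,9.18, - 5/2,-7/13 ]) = [ - 9,-4, -5/2, - 2,-2,-7/13,  1,2, 4,6,9.18] 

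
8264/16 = 516 + 1/2=516.50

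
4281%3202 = 1079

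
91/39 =2 + 1/3 = 2.33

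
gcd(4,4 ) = 4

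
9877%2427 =169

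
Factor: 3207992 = 2^3*137^1*2927^1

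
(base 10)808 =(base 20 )208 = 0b1100101000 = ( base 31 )q2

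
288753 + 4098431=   4387184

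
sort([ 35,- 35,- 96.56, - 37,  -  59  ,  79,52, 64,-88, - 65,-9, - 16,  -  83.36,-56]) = [-96.56,-88, - 83.36,-65,-59, - 56, -37, - 35,- 16, - 9, 35,52, 64, 79]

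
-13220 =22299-35519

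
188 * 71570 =13455160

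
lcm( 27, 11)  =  297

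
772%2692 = 772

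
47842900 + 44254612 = 92097512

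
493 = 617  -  124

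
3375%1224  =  927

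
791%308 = 175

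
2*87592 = 175184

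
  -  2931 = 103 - 3034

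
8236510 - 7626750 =609760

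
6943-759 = 6184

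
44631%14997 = 14637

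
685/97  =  7 + 6/97 = 7.06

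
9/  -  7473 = -3/2491 = - 0.00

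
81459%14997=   6474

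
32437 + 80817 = 113254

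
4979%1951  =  1077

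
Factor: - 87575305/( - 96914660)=17515061/19382932 =2^( - 2)*43^1*71^1* 431^( - 1 ) *5737^1*11243^( - 1 ) 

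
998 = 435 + 563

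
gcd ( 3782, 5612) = 122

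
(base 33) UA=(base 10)1000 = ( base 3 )1101001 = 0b1111101000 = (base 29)15E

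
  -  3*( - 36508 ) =109524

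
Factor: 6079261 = 397^1 * 15313^1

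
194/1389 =194/1389 = 0.14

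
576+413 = 989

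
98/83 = 98/83 = 1.18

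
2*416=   832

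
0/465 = 0 = 0.00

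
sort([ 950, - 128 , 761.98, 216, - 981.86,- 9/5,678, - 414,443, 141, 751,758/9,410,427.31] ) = [ - 981.86, - 414,  -  128, - 9/5,758/9,141, 216, 410,427.31,443,678,751 , 761.98,950 ]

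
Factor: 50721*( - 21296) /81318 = - 180025736/13553 = - 2^3 * 11^4*29^1*53^1*13553^(  -  1)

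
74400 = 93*800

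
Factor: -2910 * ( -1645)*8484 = 2^3*3^2*5^2 * 7^2 * 47^1 * 97^1 * 101^1 =40612483800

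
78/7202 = 3/277 = 0.01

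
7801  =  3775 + 4026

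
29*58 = 1682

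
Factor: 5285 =5^1*7^1*151^1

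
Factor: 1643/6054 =2^ ( - 1 )* 3^( - 1)*31^1 * 53^1*1009^( - 1 )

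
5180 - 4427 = 753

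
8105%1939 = 349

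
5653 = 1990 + 3663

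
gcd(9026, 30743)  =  1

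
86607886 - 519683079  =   - 433075193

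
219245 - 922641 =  - 703396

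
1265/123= 1265/123 = 10.28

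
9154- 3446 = 5708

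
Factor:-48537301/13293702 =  - 2^( - 1 )*3^( - 2 )*738539^( - 1) * 48537301^1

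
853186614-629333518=223853096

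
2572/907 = 2 + 758/907= 2.84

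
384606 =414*929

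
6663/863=7 + 622/863 =7.72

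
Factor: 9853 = 59^1*167^1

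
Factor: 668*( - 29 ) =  - 19372 = - 2^2*29^1*167^1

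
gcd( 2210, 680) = 170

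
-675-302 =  - 977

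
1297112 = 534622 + 762490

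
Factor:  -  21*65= -3^1 * 5^1*7^1*13^1= - 1365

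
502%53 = 25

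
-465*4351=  - 2023215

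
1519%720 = 79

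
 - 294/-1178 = 147/589 = 0.25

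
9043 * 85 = 768655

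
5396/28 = 1349/7 = 192.71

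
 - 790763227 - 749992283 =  - 1540755510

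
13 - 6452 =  - 6439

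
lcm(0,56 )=0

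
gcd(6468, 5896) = 44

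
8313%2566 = 615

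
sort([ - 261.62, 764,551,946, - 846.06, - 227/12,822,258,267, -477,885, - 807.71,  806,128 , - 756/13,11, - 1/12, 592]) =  [-846.06,-807.71, - 477, - 261.62, - 756/13, - 227/12, - 1/12, 11,128 , 258, 267,551,592,764,  806, 822, 885,946]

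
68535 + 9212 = 77747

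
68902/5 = 68902/5 = 13780.40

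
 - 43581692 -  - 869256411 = 825674719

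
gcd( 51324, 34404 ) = 564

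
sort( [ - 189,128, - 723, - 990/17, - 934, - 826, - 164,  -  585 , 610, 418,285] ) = [ - 934, - 826, -723,- 585, - 189, -164, - 990/17, 128,285,  418,610] 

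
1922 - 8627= - 6705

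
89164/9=89164/9= 9907.11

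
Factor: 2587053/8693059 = 3^1*7^2 * 73^( - 1 )*17599^1*119083^( - 1) 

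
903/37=24 + 15/37 = 24.41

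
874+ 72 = 946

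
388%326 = 62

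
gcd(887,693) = 1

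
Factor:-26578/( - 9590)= 5^( - 1)*7^( - 1 ) * 97^1 = 97/35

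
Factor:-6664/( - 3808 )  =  7/4= 2^ ( - 2)*7^1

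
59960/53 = 59960/53 = 1131.32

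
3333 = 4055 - 722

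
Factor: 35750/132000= 2^( - 4) * 3^( - 1)*13^1 = 13/48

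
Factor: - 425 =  - 5^2*17^1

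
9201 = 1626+7575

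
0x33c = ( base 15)3a3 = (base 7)2262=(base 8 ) 1474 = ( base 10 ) 828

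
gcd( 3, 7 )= 1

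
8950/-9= - 8950/9 =-994.44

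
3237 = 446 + 2791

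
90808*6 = 544848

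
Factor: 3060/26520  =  2^( - 1 )* 3^1*13^(-1 )=3/26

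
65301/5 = 65301/5=13060.20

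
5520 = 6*920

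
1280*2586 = 3310080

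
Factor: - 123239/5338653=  - 3^( - 1)*349^( - 1 )*5099^( - 1)*123239^1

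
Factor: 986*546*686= 369312216 = 2^3*3^1*7^4*13^1*17^1*29^1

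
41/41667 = 41/41667 = 0.00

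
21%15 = 6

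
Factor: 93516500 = 2^2 * 5^3 *7^2 * 11^1 *347^1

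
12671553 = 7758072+4913481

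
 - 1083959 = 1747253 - 2831212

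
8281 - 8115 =166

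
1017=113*9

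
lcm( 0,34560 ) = 0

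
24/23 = 1 + 1/23=1.04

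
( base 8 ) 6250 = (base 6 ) 23000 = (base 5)100430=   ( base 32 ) 358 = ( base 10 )3240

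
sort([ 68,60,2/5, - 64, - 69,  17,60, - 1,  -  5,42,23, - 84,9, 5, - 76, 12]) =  [ - 84,-76, - 69, - 64, - 5, - 1 , 2/5,5, 9, 12,17,23,42,60,60,68 ] 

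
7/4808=7/4808 =0.00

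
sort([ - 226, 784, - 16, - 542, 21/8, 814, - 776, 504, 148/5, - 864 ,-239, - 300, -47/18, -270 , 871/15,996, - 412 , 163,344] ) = [ - 864, - 776, - 542 , - 412,-300, - 270, - 239,-226, - 16,  -  47/18, 21/8, 148/5, 871/15,163,344, 504,  784,814, 996]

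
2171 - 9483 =  -  7312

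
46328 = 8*5791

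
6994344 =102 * 68572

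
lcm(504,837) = 46872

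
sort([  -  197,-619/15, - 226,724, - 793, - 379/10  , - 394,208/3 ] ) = [ - 793, - 394, - 226, - 197, - 619/15, - 379/10,208/3,724 ] 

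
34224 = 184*186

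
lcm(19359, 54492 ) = 1471284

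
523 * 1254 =655842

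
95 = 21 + 74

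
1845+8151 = 9996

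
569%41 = 36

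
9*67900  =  611100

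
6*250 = 1500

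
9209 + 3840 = 13049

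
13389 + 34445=47834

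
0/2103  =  0 = 0.00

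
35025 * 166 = 5814150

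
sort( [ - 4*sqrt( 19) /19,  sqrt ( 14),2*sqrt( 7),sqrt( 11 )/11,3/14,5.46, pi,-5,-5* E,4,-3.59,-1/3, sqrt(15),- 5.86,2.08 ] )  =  [ - 5*E, - 5.86, - 5,-3.59, - 4 * sqrt ( 19)/19,-1/3,3/14, sqrt(11)/11,2.08,pi,  sqrt ( 14 ), sqrt( 15), 4, 2*sqrt ( 7 ), 5.46 ]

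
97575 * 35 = 3415125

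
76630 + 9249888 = 9326518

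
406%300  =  106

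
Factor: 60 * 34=2040 = 2^3*3^1*5^1 * 17^1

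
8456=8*1057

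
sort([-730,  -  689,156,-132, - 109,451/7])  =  [- 730, - 689, -132,- 109, 451/7,156]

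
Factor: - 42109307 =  - 42109307^1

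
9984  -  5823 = 4161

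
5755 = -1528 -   -  7283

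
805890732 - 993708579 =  - 187817847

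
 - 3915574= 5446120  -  9361694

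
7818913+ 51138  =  7870051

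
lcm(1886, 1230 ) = 28290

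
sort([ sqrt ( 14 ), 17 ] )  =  [ sqrt( 14), 17]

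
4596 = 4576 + 20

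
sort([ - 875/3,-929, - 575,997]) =[-929, - 575,- 875/3,  997] 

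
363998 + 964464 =1328462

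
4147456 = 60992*68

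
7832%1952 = 24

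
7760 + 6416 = 14176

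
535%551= 535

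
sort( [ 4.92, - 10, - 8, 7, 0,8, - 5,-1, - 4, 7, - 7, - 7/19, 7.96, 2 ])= [ -10, - 8,-7, - 5  , - 4,-1,-7/19, 0,2, 4.92, 7, 7,7.96,8]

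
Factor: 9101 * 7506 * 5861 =400377253266=2^1*3^3*19^1 * 139^1 * 479^1*5861^1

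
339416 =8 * 42427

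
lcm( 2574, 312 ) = 10296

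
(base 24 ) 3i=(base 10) 90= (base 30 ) 30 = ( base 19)4e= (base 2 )1011010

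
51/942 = 17/314 =0.05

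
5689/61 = 5689/61 = 93.26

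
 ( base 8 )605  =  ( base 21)ib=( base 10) 389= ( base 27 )eb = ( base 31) ch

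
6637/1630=6637/1630 = 4.07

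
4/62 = 2/31 = 0.06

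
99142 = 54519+44623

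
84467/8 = 84467/8 = 10558.38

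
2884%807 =463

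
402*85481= 34363362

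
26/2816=13/1408 = 0.01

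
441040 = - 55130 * ( - 8 )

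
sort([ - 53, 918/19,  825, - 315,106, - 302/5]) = [  -  315, - 302/5, - 53,918/19,106, 825]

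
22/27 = 22/27 = 0.81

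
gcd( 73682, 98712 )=2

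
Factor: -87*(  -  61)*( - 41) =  - 3^1*29^1*41^1*61^1 =-217587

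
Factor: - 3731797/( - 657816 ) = 2^(  -  3)*3^( - 1) * 61^1 * 131^1*467^1*27409^(-1 ) 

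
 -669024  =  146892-815916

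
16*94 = 1504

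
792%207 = 171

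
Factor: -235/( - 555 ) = 3^ ( - 1)*37^ ( - 1)*47^1 =47/111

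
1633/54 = 30+ 13/54 =30.24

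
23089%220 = 209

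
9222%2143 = 650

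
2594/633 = 4  +  62/633 = 4.10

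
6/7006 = 3/3503 = 0.00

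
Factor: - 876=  - 2^2*3^1*73^1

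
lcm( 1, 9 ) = 9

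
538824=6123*88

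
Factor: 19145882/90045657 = 2^1*3^ (-2)*7^1 * 13^( - 1)*19^1 *167^1  *431^1*563^( - 1)*1367^ ( - 1) 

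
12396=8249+4147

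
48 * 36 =1728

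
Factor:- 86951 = - 86951^1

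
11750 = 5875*2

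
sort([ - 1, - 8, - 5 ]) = [ - 8 ,-5,-1]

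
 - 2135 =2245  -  4380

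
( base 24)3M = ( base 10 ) 94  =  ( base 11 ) 86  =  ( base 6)234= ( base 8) 136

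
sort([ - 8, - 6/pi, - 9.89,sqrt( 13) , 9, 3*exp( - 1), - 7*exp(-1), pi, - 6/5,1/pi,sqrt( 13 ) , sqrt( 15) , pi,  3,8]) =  [ - 9.89, - 8, - 7*exp( - 1), - 6/pi,-6/5,1/pi, 3*exp( - 1),3,pi,pi, sqrt( 13),  sqrt( 13) , sqrt(15), 8,9] 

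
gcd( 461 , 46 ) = 1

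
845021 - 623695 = 221326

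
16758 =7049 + 9709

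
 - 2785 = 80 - 2865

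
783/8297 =783/8297= 0.09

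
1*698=698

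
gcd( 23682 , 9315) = 3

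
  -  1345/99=-14 + 41/99 = - 13.59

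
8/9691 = 8/9691 = 0.00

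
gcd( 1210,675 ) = 5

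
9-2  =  7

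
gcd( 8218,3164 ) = 14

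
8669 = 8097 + 572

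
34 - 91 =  - 57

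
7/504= 1/72 = 0.01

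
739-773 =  - 34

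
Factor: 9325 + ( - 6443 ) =2^1*11^1*131^1 = 2882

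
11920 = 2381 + 9539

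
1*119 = 119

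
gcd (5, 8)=1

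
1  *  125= 125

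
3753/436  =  8 + 265/436 =8.61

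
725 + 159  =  884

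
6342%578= 562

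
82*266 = 21812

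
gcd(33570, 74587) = 1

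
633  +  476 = 1109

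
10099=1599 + 8500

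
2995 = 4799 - 1804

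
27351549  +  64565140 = 91916689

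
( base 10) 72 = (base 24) 30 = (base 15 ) 4c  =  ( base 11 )66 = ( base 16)48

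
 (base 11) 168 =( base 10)195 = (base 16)c3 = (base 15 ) d0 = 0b11000011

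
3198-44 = 3154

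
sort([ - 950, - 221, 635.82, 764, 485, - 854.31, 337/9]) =[ - 950, - 854.31, - 221,  337/9, 485,635.82, 764]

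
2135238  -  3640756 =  - 1505518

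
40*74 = 2960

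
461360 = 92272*5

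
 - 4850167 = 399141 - 5249308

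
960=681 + 279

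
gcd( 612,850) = 34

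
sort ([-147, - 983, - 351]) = [  -  983, - 351, - 147]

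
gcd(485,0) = 485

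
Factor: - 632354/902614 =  - 316177/451307= - 19^( - 1)*23753^(- 1)  *316177^1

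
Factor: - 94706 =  - 2^1*47353^1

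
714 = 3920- 3206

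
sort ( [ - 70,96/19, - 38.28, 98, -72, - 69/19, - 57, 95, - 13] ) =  [ -72, - 70, - 57 ,-38.28, - 13, - 69/19, 96/19,95, 98 ]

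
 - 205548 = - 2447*84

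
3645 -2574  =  1071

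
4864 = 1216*4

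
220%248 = 220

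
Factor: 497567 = 7^1*71081^1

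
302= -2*(-151 ) 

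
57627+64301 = 121928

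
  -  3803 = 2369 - 6172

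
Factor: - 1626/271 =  - 2^1 * 3^1  =  - 6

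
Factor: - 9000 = -2^3 * 3^2*5^3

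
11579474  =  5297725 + 6281749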